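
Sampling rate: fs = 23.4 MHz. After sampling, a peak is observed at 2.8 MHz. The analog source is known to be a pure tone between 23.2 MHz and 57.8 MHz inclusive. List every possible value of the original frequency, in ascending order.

Frequencies that alias to 2.8 MHz are k·fs ± 2.8 MHz for integer k ≥ 0.
k=0: 2.8 MHz.
k=1: 20.6 MHz, 26.2 MHz.
k=2: 44 MHz, 49.6 MHz.
k=3: 67.4 MHz, 73 MHz.
Within [23.2 MHz, 57.8 MHz]: 26.2 MHz, 44 MHz, 49.6 MHz.

26.2 MHz, 44 MHz, 49.6 MHz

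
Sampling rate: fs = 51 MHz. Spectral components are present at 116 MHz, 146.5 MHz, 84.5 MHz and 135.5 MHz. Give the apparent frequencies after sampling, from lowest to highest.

fs/2 = 25.5 MHz.
116 MHz mod fs = 14 MHz.
14 MHz ≤ fs/2 = 25.5 MHz, appears at 14 MHz.
146.5 MHz mod fs = 44.5 MHz.
44.5 MHz > fs/2 = 25.5 MHz, folds to fs − 44.5 MHz = 6.5 MHz.
84.5 MHz mod fs = 33.5 MHz.
33.5 MHz > fs/2 = 25.5 MHz, folds to fs − 33.5 MHz = 17.5 MHz.
135.5 MHz mod fs = 33.5 MHz.
33.5 MHz > fs/2 = 25.5 MHz, folds to fs − 33.5 MHz = 17.5 MHz.
Distinct values: {6.5 MHz, 14 MHz, 17.5 MHz}.

6.5 MHz, 14 MHz, 17.5 MHz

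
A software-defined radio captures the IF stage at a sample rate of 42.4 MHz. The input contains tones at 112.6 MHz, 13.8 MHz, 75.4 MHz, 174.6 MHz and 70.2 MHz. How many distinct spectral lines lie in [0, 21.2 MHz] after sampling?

4

fs/2 = 21.2 MHz.
112.6 MHz mod fs = 27.8 MHz.
27.8 MHz > fs/2 = 21.2 MHz, folds to fs − 27.8 MHz = 14.6 MHz.
13.8 MHz ≤ fs/2 = 21.2 MHz, passes unchanged.
75.4 MHz mod fs = 33 MHz.
33 MHz > fs/2 = 21.2 MHz, folds to fs − 33 MHz = 9.4 MHz.
174.6 MHz mod fs = 5 MHz.
5 MHz ≤ fs/2 = 21.2 MHz, appears at 5 MHz.
70.2 MHz mod fs = 27.8 MHz.
27.8 MHz > fs/2 = 21.2 MHz, folds to fs − 27.8 MHz = 14.6 MHz.
Distinct values: {5 MHz, 9.4 MHz, 13.8 MHz, 14.6 MHz} → 4.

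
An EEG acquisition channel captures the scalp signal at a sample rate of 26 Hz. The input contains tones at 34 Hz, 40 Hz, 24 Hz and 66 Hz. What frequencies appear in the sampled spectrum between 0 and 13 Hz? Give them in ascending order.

2 Hz, 8 Hz, 12 Hz

fs/2 = 13 Hz.
34 Hz mod fs = 8 Hz.
8 Hz ≤ fs/2 = 13 Hz, appears at 8 Hz.
40 Hz mod fs = 14 Hz.
14 Hz > fs/2 = 13 Hz, folds to fs − 14 Hz = 12 Hz.
24 Hz > fs/2 = 13 Hz, folds to fs − 24 Hz = 2 Hz.
66 Hz mod fs = 14 Hz.
14 Hz > fs/2 = 13 Hz, folds to fs − 14 Hz = 12 Hz.
Distinct values: {2 Hz, 8 Hz, 12 Hz}.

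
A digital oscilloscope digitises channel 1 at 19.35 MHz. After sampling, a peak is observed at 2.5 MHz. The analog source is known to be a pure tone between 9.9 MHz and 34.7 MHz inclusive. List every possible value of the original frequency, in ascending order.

Frequencies that alias to 2.5 MHz are k·fs ± 2.5 MHz for integer k ≥ 0.
k=0: 2.5 MHz.
k=1: 16.85 MHz, 21.85 MHz.
k=2: 36.2 MHz, 41.2 MHz.
Within [9.9 MHz, 34.7 MHz]: 16.85 MHz, 21.85 MHz.

16.85 MHz, 21.85 MHz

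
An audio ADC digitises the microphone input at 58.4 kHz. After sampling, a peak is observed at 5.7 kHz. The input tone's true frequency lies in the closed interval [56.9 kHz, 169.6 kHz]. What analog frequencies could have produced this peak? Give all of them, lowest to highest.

64.1 kHz, 111.1 kHz, 122.5 kHz, 169.5 kHz

Frequencies that alias to 5.7 kHz are k·fs ± 5.7 kHz for integer k ≥ 0.
k=0: 5.7 kHz.
k=1: 52.7 kHz, 64.1 kHz.
k=2: 111.1 kHz, 122.5 kHz.
k=3: 169.5 kHz, 180.9 kHz.
k=4: 227.9 kHz, 239.3 kHz.
Within [56.9 kHz, 169.6 kHz]: 64.1 kHz, 111.1 kHz, 122.5 kHz, 169.5 kHz.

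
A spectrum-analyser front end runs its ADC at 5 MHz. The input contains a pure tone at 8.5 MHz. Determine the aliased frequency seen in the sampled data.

8.5 MHz mod fs = 3.5 MHz.
3.5 MHz > fs/2 = 2.5 MHz, folds to fs − 3.5 MHz = 1.5 MHz.

1.5 MHz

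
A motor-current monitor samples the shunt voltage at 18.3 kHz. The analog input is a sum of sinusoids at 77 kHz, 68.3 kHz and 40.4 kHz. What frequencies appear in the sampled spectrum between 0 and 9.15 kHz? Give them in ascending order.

fs/2 = 9.15 kHz.
77 kHz mod fs = 3.8 kHz.
3.8 kHz ≤ fs/2 = 9.15 kHz, appears at 3.8 kHz.
68.3 kHz mod fs = 13.4 kHz.
13.4 kHz > fs/2 = 9.15 kHz, folds to fs − 13.4 kHz = 4.9 kHz.
40.4 kHz mod fs = 3.8 kHz.
3.8 kHz ≤ fs/2 = 9.15 kHz, appears at 3.8 kHz.
Distinct values: {3.8 kHz, 4.9 kHz}.

3.8 kHz, 4.9 kHz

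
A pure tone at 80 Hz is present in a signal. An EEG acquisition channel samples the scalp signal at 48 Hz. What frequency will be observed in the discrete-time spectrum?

16 Hz

80 Hz mod fs = 32 Hz.
32 Hz > fs/2 = 24 Hz, folds to fs − 32 Hz = 16 Hz.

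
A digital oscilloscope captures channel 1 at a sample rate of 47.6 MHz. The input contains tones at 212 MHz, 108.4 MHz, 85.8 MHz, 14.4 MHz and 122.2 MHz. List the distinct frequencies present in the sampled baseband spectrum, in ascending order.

9.4 MHz, 13.2 MHz, 14.4 MHz, 20.6 MHz, 21.6 MHz

fs/2 = 23.8 MHz.
212 MHz mod fs = 21.6 MHz.
21.6 MHz ≤ fs/2 = 23.8 MHz, appears at 21.6 MHz.
108.4 MHz mod fs = 13.2 MHz.
13.2 MHz ≤ fs/2 = 23.8 MHz, appears at 13.2 MHz.
85.8 MHz mod fs = 38.2 MHz.
38.2 MHz > fs/2 = 23.8 MHz, folds to fs − 38.2 MHz = 9.4 MHz.
14.4 MHz ≤ fs/2 = 23.8 MHz, passes unchanged.
122.2 MHz mod fs = 27 MHz.
27 MHz > fs/2 = 23.8 MHz, folds to fs − 27 MHz = 20.6 MHz.
Distinct values: {9.4 MHz, 13.2 MHz, 14.4 MHz, 20.6 MHz, 21.6 MHz}.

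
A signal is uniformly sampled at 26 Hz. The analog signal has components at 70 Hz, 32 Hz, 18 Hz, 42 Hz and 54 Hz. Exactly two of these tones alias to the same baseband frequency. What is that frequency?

8 Hz

fs/2 = 13 Hz.
70 Hz mod fs = 18 Hz.
18 Hz > fs/2 = 13 Hz, folds to fs − 18 Hz = 8 Hz.
32 Hz mod fs = 6 Hz.
6 Hz ≤ fs/2 = 13 Hz, appears at 6 Hz.
18 Hz > fs/2 = 13 Hz, folds to fs − 18 Hz = 8 Hz.
42 Hz mod fs = 16 Hz.
16 Hz > fs/2 = 13 Hz, folds to fs − 16 Hz = 10 Hz.
54 Hz mod fs = 2 Hz.
2 Hz ≤ fs/2 = 13 Hz, appears at 2 Hz.
18 Hz and 70 Hz both map to 8 Hz.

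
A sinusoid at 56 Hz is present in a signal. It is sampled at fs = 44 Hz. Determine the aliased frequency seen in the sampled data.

12 Hz

56 Hz mod fs = 12 Hz.
12 Hz ≤ fs/2 = 22 Hz, appears at 12 Hz.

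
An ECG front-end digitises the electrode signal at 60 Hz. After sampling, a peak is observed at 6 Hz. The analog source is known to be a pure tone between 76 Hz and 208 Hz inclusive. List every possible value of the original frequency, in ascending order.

114 Hz, 126 Hz, 174 Hz, 186 Hz

Frequencies that alias to 6 Hz are k·fs ± 6 Hz for integer k ≥ 0.
k=0: 6 Hz.
k=1: 54 Hz, 66 Hz.
k=2: 114 Hz, 126 Hz.
k=3: 174 Hz, 186 Hz.
k=4: 234 Hz, 246 Hz.
Within [76 Hz, 208 Hz]: 114 Hz, 126 Hz, 174 Hz, 186 Hz.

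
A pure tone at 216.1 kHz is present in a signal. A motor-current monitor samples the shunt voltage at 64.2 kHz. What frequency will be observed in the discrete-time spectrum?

23.5 kHz

216.1 kHz mod fs = 23.5 kHz.
23.5 kHz ≤ fs/2 = 32.1 kHz, appears at 23.5 kHz.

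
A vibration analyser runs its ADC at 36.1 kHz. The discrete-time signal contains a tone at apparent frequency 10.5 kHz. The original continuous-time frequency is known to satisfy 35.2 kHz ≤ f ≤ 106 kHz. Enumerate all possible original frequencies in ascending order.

46.6 kHz, 61.7 kHz, 82.7 kHz, 97.8 kHz

Frequencies that alias to 10.5 kHz are k·fs ± 10.5 kHz for integer k ≥ 0.
k=0: 10.5 kHz.
k=1: 25.6 kHz, 46.6 kHz.
k=2: 61.7 kHz, 82.7 kHz.
k=3: 97.8 kHz, 118.8 kHz.
k=4: 133.9 kHz, 154.9 kHz.
Within [35.2 kHz, 106 kHz]: 46.6 kHz, 61.7 kHz, 82.7 kHz, 97.8 kHz.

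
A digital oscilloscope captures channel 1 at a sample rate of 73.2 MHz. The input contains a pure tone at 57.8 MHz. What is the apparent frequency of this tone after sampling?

57.8 MHz > fs/2 = 36.6 MHz, folds to fs − 57.8 MHz = 15.4 MHz.

15.4 MHz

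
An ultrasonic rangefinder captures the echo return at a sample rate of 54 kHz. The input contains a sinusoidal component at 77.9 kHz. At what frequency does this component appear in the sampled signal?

23.9 kHz

77.9 kHz mod fs = 23.9 kHz.
23.9 kHz ≤ fs/2 = 27 kHz, appears at 23.9 kHz.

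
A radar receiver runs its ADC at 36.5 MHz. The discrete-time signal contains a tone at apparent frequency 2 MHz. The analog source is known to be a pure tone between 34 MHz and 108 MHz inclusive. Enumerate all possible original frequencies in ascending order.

Frequencies that alias to 2 MHz are k·fs ± 2 MHz for integer k ≥ 0.
k=0: 2 MHz.
k=1: 34.5 MHz, 38.5 MHz.
k=2: 71 MHz, 75 MHz.
k=3: 107.5 MHz, 111.5 MHz.
k=4: 144 MHz, 148 MHz.
Within [34 MHz, 108 MHz]: 34.5 MHz, 38.5 MHz, 71 MHz, 75 MHz, 107.5 MHz.

34.5 MHz, 38.5 MHz, 71 MHz, 75 MHz, 107.5 MHz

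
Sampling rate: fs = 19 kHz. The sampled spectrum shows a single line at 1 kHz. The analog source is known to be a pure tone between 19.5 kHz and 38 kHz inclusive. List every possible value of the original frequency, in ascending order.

Frequencies that alias to 1 kHz are k·fs ± 1 kHz for integer k ≥ 0.
k=0: 1 kHz.
k=1: 18 kHz, 20 kHz.
k=2: 37 kHz, 39 kHz.
k=3: 56 kHz, 58 kHz.
Within [19.5 kHz, 38 kHz]: 20 kHz, 37 kHz.

20 kHz, 37 kHz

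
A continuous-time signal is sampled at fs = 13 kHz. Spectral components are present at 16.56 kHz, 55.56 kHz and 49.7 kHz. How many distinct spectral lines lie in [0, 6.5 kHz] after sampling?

fs/2 = 6.5 kHz.
16.56 kHz mod fs = 3.56 kHz.
3.56 kHz ≤ fs/2 = 6.5 kHz, appears at 3.56 kHz.
55.56 kHz mod fs = 3.56 kHz.
3.56 kHz ≤ fs/2 = 6.5 kHz, appears at 3.56 kHz.
49.7 kHz mod fs = 10.7 kHz.
10.7 kHz > fs/2 = 6.5 kHz, folds to fs − 10.7 kHz = 2.3 kHz.
Distinct values: {2.3 kHz, 3.56 kHz} → 2.

2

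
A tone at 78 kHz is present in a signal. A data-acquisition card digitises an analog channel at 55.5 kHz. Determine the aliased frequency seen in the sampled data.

22.5 kHz

78 kHz mod fs = 22.5 kHz.
22.5 kHz ≤ fs/2 = 27.75 kHz, appears at 22.5 kHz.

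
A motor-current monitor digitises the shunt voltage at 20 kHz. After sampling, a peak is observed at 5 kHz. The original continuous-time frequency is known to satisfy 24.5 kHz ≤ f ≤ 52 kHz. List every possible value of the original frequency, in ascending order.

Frequencies that alias to 5 kHz are k·fs ± 5 kHz for integer k ≥ 0.
k=0: 5 kHz.
k=1: 15 kHz, 25 kHz.
k=2: 35 kHz, 45 kHz.
k=3: 55 kHz, 65 kHz.
Within [24.5 kHz, 52 kHz]: 25 kHz, 35 kHz, 45 kHz.

25 kHz, 35 kHz, 45 kHz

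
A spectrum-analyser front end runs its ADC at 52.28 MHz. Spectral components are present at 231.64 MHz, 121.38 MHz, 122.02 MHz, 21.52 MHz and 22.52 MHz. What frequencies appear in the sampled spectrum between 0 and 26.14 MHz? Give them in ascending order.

16.82 MHz, 17.46 MHz, 21.52 MHz, 22.52 MHz

fs/2 = 26.14 MHz.
231.64 MHz mod fs = 22.52 MHz.
22.52 MHz ≤ fs/2 = 26.14 MHz, appears at 22.52 MHz.
121.38 MHz mod fs = 16.82 MHz.
16.82 MHz ≤ fs/2 = 26.14 MHz, appears at 16.82 MHz.
122.02 MHz mod fs = 17.46 MHz.
17.46 MHz ≤ fs/2 = 26.14 MHz, appears at 17.46 MHz.
21.52 MHz ≤ fs/2 = 26.14 MHz, passes unchanged.
22.52 MHz ≤ fs/2 = 26.14 MHz, passes unchanged.
Distinct values: {16.82 MHz, 17.46 MHz, 21.52 MHz, 22.52 MHz}.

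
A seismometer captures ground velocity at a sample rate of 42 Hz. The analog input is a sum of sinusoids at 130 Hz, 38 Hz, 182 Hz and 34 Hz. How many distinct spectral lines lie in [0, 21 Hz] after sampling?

3

fs/2 = 21 Hz.
130 Hz mod fs = 4 Hz.
4 Hz ≤ fs/2 = 21 Hz, appears at 4 Hz.
38 Hz > fs/2 = 21 Hz, folds to fs − 38 Hz = 4 Hz.
182 Hz mod fs = 14 Hz.
14 Hz ≤ fs/2 = 21 Hz, appears at 14 Hz.
34 Hz > fs/2 = 21 Hz, folds to fs − 34 Hz = 8 Hz.
Distinct values: {4 Hz, 8 Hz, 14 Hz} → 3.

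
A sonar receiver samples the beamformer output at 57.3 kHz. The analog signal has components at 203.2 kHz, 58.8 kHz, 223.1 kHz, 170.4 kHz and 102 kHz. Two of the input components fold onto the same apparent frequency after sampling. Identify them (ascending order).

58.8 kHz, 170.4 kHz

fs/2 = 28.65 kHz.
203.2 kHz mod fs = 31.3 kHz.
31.3 kHz > fs/2 = 28.65 kHz, folds to fs − 31.3 kHz = 26 kHz.
58.8 kHz mod fs = 1.5 kHz.
1.5 kHz ≤ fs/2 = 28.65 kHz, appears at 1.5 kHz.
223.1 kHz mod fs = 51.2 kHz.
51.2 kHz > fs/2 = 28.65 kHz, folds to fs − 51.2 kHz = 6.1 kHz.
170.4 kHz mod fs = 55.8 kHz.
55.8 kHz > fs/2 = 28.65 kHz, folds to fs − 55.8 kHz = 1.5 kHz.
102 kHz mod fs = 44.7 kHz.
44.7 kHz > fs/2 = 28.65 kHz, folds to fs − 44.7 kHz = 12.6 kHz.
58.8 kHz and 170.4 kHz both map to 1.5 kHz.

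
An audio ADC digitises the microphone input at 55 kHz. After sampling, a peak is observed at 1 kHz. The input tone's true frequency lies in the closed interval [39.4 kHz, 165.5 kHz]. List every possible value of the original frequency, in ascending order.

Frequencies that alias to 1 kHz are k·fs ± 1 kHz for integer k ≥ 0.
k=0: 1 kHz.
k=1: 54 kHz, 56 kHz.
k=2: 109 kHz, 111 kHz.
k=3: 164 kHz, 166 kHz.
k=4: 219 kHz, 221 kHz.
Within [39.4 kHz, 165.5 kHz]: 54 kHz, 56 kHz, 109 kHz, 111 kHz, 164 kHz.

54 kHz, 56 kHz, 109 kHz, 111 kHz, 164 kHz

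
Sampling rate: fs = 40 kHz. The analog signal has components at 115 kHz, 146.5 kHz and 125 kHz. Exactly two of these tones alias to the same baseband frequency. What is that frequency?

fs/2 = 20 kHz.
115 kHz mod fs = 35 kHz.
35 kHz > fs/2 = 20 kHz, folds to fs − 35 kHz = 5 kHz.
146.5 kHz mod fs = 26.5 kHz.
26.5 kHz > fs/2 = 20 kHz, folds to fs − 26.5 kHz = 13.5 kHz.
125 kHz mod fs = 5 kHz.
5 kHz ≤ fs/2 = 20 kHz, appears at 5 kHz.
115 kHz and 125 kHz both map to 5 kHz.

5 kHz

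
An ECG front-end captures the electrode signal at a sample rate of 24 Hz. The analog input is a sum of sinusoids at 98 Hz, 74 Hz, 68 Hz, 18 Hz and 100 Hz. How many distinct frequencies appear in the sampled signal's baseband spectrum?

3

fs/2 = 12 Hz.
98 Hz mod fs = 2 Hz.
2 Hz ≤ fs/2 = 12 Hz, appears at 2 Hz.
74 Hz mod fs = 2 Hz.
2 Hz ≤ fs/2 = 12 Hz, appears at 2 Hz.
68 Hz mod fs = 20 Hz.
20 Hz > fs/2 = 12 Hz, folds to fs − 20 Hz = 4 Hz.
18 Hz > fs/2 = 12 Hz, folds to fs − 18 Hz = 6 Hz.
100 Hz mod fs = 4 Hz.
4 Hz ≤ fs/2 = 12 Hz, appears at 4 Hz.
Distinct values: {2 Hz, 4 Hz, 6 Hz} → 3.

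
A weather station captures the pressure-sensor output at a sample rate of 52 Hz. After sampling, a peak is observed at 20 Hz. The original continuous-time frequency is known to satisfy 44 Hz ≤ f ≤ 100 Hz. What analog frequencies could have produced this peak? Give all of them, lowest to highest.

Frequencies that alias to 20 Hz are k·fs ± 20 Hz for integer k ≥ 0.
k=0: 20 Hz.
k=1: 32 Hz, 72 Hz.
k=2: 84 Hz, 124 Hz.
k=3: 136 Hz, 176 Hz.
Within [44 Hz, 100 Hz]: 72 Hz, 84 Hz.

72 Hz, 84 Hz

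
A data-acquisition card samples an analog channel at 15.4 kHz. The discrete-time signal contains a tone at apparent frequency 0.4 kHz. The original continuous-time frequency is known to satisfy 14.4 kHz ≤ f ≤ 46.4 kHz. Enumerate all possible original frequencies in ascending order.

15 kHz, 15.8 kHz, 30.4 kHz, 31.2 kHz, 45.8 kHz

Frequencies that alias to 0.4 kHz are k·fs ± 0.4 kHz for integer k ≥ 0.
k=0: 0.4 kHz.
k=1: 15 kHz, 15.8 kHz.
k=2: 30.4 kHz, 31.2 kHz.
k=3: 45.8 kHz, 46.6 kHz.
k=4: 61.2 kHz, 62 kHz.
Within [14.4 kHz, 46.4 kHz]: 15 kHz, 15.8 kHz, 30.4 kHz, 31.2 kHz, 45.8 kHz.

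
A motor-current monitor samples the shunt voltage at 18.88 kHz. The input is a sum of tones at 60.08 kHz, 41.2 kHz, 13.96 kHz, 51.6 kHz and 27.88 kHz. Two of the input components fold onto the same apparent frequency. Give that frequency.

3.44 kHz

fs/2 = 9.44 kHz.
60.08 kHz mod fs = 3.44 kHz.
3.44 kHz ≤ fs/2 = 9.44 kHz, appears at 3.44 kHz.
41.2 kHz mod fs = 3.44 kHz.
3.44 kHz ≤ fs/2 = 9.44 kHz, appears at 3.44 kHz.
13.96 kHz > fs/2 = 9.44 kHz, folds to fs − 13.96 kHz = 4.92 kHz.
51.6 kHz mod fs = 13.84 kHz.
13.84 kHz > fs/2 = 9.44 kHz, folds to fs − 13.84 kHz = 5.04 kHz.
27.88 kHz mod fs = 9 kHz.
9 kHz ≤ fs/2 = 9.44 kHz, appears at 9 kHz.
41.2 kHz and 60.08 kHz both map to 3.44 kHz.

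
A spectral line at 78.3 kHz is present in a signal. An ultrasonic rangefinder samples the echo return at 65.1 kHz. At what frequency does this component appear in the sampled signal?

13.2 kHz

78.3 kHz mod fs = 13.2 kHz.
13.2 kHz ≤ fs/2 = 32.55 kHz, appears at 13.2 kHz.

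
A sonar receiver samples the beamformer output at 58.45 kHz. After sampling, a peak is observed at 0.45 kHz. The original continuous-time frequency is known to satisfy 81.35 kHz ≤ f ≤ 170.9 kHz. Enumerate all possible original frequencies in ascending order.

Frequencies that alias to 0.45 kHz are k·fs ± 0.45 kHz for integer k ≥ 0.
k=0: 0.45 kHz.
k=1: 58 kHz, 58.9 kHz.
k=2: 116.45 kHz, 117.35 kHz.
k=3: 174.9 kHz, 175.8 kHz.
Within [81.35 kHz, 170.9 kHz]: 116.45 kHz, 117.35 kHz.

116.45 kHz, 117.35 kHz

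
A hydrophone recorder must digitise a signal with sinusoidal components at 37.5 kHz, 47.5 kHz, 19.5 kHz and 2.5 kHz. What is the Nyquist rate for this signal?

95 kHz

Highest-frequency component: 47.5 kHz.
Nyquist rate = 2 × 47.5 kHz = 95 kHz.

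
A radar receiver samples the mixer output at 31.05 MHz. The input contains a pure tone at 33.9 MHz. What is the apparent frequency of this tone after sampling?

2.85 MHz

33.9 MHz mod fs = 2.85 MHz.
2.85 MHz ≤ fs/2 = 15.525 MHz, appears at 2.85 MHz.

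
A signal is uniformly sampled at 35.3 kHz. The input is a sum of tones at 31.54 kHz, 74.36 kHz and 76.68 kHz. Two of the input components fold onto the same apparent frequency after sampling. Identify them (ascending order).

31.54 kHz, 74.36 kHz

fs/2 = 17.65 kHz.
31.54 kHz > fs/2 = 17.65 kHz, folds to fs − 31.54 kHz = 3.76 kHz.
74.36 kHz mod fs = 3.76 kHz.
3.76 kHz ≤ fs/2 = 17.65 kHz, appears at 3.76 kHz.
76.68 kHz mod fs = 6.08 kHz.
6.08 kHz ≤ fs/2 = 17.65 kHz, appears at 6.08 kHz.
31.54 kHz and 74.36 kHz both map to 3.76 kHz.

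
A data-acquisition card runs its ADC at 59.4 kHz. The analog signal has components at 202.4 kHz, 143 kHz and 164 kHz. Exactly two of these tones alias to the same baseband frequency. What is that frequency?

24.2 kHz

fs/2 = 29.7 kHz.
202.4 kHz mod fs = 24.2 kHz.
24.2 kHz ≤ fs/2 = 29.7 kHz, appears at 24.2 kHz.
143 kHz mod fs = 24.2 kHz.
24.2 kHz ≤ fs/2 = 29.7 kHz, appears at 24.2 kHz.
164 kHz mod fs = 45.2 kHz.
45.2 kHz > fs/2 = 29.7 kHz, folds to fs − 45.2 kHz = 14.2 kHz.
143 kHz and 202.4 kHz both map to 24.2 kHz.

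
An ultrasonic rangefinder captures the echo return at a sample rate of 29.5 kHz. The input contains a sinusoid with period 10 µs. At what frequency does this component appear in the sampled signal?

T = 10 µs → f = 1/T = 100 kHz.
100 kHz mod fs = 11.5 kHz.
11.5 kHz ≤ fs/2 = 14.75 kHz, appears at 11.5 kHz.

11.5 kHz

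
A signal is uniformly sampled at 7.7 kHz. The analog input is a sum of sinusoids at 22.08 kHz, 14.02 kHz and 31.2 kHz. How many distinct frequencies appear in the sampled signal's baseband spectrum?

fs/2 = 3.85 kHz.
22.08 kHz mod fs = 6.68 kHz.
6.68 kHz > fs/2 = 3.85 kHz, folds to fs − 6.68 kHz = 1.02 kHz.
14.02 kHz mod fs = 6.32 kHz.
6.32 kHz > fs/2 = 3.85 kHz, folds to fs − 6.32 kHz = 1.38 kHz.
31.2 kHz mod fs = 0.4 kHz.
0.4 kHz ≤ fs/2 = 3.85 kHz, appears at 0.4 kHz.
Distinct values: {0.4 kHz, 1.02 kHz, 1.38 kHz} → 3.

3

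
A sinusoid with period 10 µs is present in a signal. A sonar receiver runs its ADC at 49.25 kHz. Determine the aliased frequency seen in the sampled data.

1.5 kHz

T = 10 µs → f = 1/T = 100 kHz.
100 kHz mod fs = 1.5 kHz.
1.5 kHz ≤ fs/2 = 24.625 kHz, appears at 1.5 kHz.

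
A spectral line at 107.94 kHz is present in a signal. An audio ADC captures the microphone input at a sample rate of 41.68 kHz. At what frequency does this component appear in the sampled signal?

17.1 kHz

107.94 kHz mod fs = 24.58 kHz.
24.58 kHz > fs/2 = 20.84 kHz, folds to fs − 24.58 kHz = 17.1 kHz.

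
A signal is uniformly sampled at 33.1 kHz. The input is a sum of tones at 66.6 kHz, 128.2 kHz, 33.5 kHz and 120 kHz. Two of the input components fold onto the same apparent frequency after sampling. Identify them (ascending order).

fs/2 = 16.55 kHz.
66.6 kHz mod fs = 0.4 kHz.
0.4 kHz ≤ fs/2 = 16.55 kHz, appears at 0.4 kHz.
128.2 kHz mod fs = 28.9 kHz.
28.9 kHz > fs/2 = 16.55 kHz, folds to fs − 28.9 kHz = 4.2 kHz.
33.5 kHz mod fs = 0.4 kHz.
0.4 kHz ≤ fs/2 = 16.55 kHz, appears at 0.4 kHz.
120 kHz mod fs = 20.7 kHz.
20.7 kHz > fs/2 = 16.55 kHz, folds to fs − 20.7 kHz = 12.4 kHz.
33.5 kHz and 66.6 kHz both map to 0.4 kHz.

33.5 kHz, 66.6 kHz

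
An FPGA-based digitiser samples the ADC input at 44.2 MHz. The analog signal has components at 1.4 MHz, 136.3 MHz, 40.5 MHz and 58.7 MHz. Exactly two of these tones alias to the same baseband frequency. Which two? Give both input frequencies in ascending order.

40.5 MHz, 136.3 MHz

fs/2 = 22.1 MHz.
1.4 MHz ≤ fs/2 = 22.1 MHz, passes unchanged.
136.3 MHz mod fs = 3.7 MHz.
3.7 MHz ≤ fs/2 = 22.1 MHz, appears at 3.7 MHz.
40.5 MHz > fs/2 = 22.1 MHz, folds to fs − 40.5 MHz = 3.7 MHz.
58.7 MHz mod fs = 14.5 MHz.
14.5 MHz ≤ fs/2 = 22.1 MHz, appears at 14.5 MHz.
40.5 MHz and 136.3 MHz both map to 3.7 MHz.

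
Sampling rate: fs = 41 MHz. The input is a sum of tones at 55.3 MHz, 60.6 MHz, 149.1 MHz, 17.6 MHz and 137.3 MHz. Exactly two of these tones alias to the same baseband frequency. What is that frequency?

fs/2 = 20.5 MHz.
55.3 MHz mod fs = 14.3 MHz.
14.3 MHz ≤ fs/2 = 20.5 MHz, appears at 14.3 MHz.
60.6 MHz mod fs = 19.6 MHz.
19.6 MHz ≤ fs/2 = 20.5 MHz, appears at 19.6 MHz.
149.1 MHz mod fs = 26.1 MHz.
26.1 MHz > fs/2 = 20.5 MHz, folds to fs − 26.1 MHz = 14.9 MHz.
17.6 MHz ≤ fs/2 = 20.5 MHz, passes unchanged.
137.3 MHz mod fs = 14.3 MHz.
14.3 MHz ≤ fs/2 = 20.5 MHz, appears at 14.3 MHz.
55.3 MHz and 137.3 MHz both map to 14.3 MHz.

14.3 MHz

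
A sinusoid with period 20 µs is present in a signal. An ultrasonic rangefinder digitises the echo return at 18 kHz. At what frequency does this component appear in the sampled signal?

4 kHz

T = 20 µs → f = 1/T = 50 kHz.
50 kHz mod fs = 14 kHz.
14 kHz > fs/2 = 9 kHz, folds to fs − 14 kHz = 4 kHz.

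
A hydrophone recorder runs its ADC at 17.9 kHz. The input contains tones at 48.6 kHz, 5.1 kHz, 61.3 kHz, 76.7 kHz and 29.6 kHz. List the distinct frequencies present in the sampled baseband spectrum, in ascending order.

5.1 kHz, 6.2 kHz, 7.6 kHz

fs/2 = 8.95 kHz.
48.6 kHz mod fs = 12.8 kHz.
12.8 kHz > fs/2 = 8.95 kHz, folds to fs − 12.8 kHz = 5.1 kHz.
5.1 kHz ≤ fs/2 = 8.95 kHz, passes unchanged.
61.3 kHz mod fs = 7.6 kHz.
7.6 kHz ≤ fs/2 = 8.95 kHz, appears at 7.6 kHz.
76.7 kHz mod fs = 5.1 kHz.
5.1 kHz ≤ fs/2 = 8.95 kHz, appears at 5.1 kHz.
29.6 kHz mod fs = 11.7 kHz.
11.7 kHz > fs/2 = 8.95 kHz, folds to fs − 11.7 kHz = 6.2 kHz.
Distinct values: {5.1 kHz, 6.2 kHz, 7.6 kHz}.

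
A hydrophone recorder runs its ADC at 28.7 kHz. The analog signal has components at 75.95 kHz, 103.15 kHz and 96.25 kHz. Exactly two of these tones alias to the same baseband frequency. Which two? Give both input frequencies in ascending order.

fs/2 = 14.35 kHz.
75.95 kHz mod fs = 18.55 kHz.
18.55 kHz > fs/2 = 14.35 kHz, folds to fs − 18.55 kHz = 10.15 kHz.
103.15 kHz mod fs = 17.05 kHz.
17.05 kHz > fs/2 = 14.35 kHz, folds to fs − 17.05 kHz = 11.65 kHz.
96.25 kHz mod fs = 10.15 kHz.
10.15 kHz ≤ fs/2 = 14.35 kHz, appears at 10.15 kHz.
75.95 kHz and 96.25 kHz both map to 10.15 kHz.

75.95 kHz, 96.25 kHz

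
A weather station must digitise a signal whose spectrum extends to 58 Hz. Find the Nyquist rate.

116 Hz

Nyquist rate = 2 × 58 Hz = 116 Hz.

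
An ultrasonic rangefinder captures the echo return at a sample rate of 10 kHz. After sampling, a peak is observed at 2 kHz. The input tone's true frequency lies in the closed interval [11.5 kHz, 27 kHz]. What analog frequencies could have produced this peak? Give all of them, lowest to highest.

12 kHz, 18 kHz, 22 kHz

Frequencies that alias to 2 kHz are k·fs ± 2 kHz for integer k ≥ 0.
k=0: 2 kHz.
k=1: 8 kHz, 12 kHz.
k=2: 18 kHz, 22 kHz.
k=3: 28 kHz, 32 kHz.
Within [11.5 kHz, 27 kHz]: 12 kHz, 18 kHz, 22 kHz.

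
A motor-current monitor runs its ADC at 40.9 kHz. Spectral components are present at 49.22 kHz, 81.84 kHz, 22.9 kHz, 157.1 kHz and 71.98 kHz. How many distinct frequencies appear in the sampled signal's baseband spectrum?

5

fs/2 = 20.45 kHz.
49.22 kHz mod fs = 8.32 kHz.
8.32 kHz ≤ fs/2 = 20.45 kHz, appears at 8.32 kHz.
81.84 kHz mod fs = 0.04 kHz.
0.04 kHz ≤ fs/2 = 20.45 kHz, appears at 0.04 kHz.
22.9 kHz > fs/2 = 20.45 kHz, folds to fs − 22.9 kHz = 18 kHz.
157.1 kHz mod fs = 34.4 kHz.
34.4 kHz > fs/2 = 20.45 kHz, folds to fs − 34.4 kHz = 6.5 kHz.
71.98 kHz mod fs = 31.08 kHz.
31.08 kHz > fs/2 = 20.45 kHz, folds to fs − 31.08 kHz = 9.82 kHz.
Distinct values: {0.04 kHz, 6.5 kHz, 8.32 kHz, 9.82 kHz, 18 kHz} → 5.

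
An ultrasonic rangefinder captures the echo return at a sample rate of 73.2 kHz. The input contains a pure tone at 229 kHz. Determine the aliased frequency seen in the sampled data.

9.4 kHz

229 kHz mod fs = 9.4 kHz.
9.4 kHz ≤ fs/2 = 36.6 kHz, appears at 9.4 kHz.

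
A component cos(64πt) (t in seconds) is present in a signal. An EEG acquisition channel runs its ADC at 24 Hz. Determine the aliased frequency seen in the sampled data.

ω = 64π rad/s → f = ω/(2π) = 32 Hz.
32 Hz mod fs = 8 Hz.
8 Hz ≤ fs/2 = 12 Hz, appears at 8 Hz.

8 Hz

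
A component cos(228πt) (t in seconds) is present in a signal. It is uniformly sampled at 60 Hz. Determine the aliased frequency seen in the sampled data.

6 Hz

ω = 228π rad/s → f = ω/(2π) = 114 Hz.
114 Hz mod fs = 54 Hz.
54 Hz > fs/2 = 30 Hz, folds to fs − 54 Hz = 6 Hz.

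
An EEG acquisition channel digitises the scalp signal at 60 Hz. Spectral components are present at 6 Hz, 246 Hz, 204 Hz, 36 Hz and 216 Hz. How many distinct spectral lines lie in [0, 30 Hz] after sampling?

fs/2 = 30 Hz.
6 Hz ≤ fs/2 = 30 Hz, passes unchanged.
246 Hz mod fs = 6 Hz.
6 Hz ≤ fs/2 = 30 Hz, appears at 6 Hz.
204 Hz mod fs = 24 Hz.
24 Hz ≤ fs/2 = 30 Hz, appears at 24 Hz.
36 Hz > fs/2 = 30 Hz, folds to fs − 36 Hz = 24 Hz.
216 Hz mod fs = 36 Hz.
36 Hz > fs/2 = 30 Hz, folds to fs − 36 Hz = 24 Hz.
Distinct values: {6 Hz, 24 Hz} → 2.

2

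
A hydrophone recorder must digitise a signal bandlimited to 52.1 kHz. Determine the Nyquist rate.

104.2 kHz

Nyquist rate = 2 × 52.1 kHz = 104.2 kHz.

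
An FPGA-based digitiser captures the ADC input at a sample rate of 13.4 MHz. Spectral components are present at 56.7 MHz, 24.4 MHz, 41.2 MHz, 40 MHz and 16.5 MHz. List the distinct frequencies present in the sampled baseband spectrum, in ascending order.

0.2 MHz, 1 MHz, 2.4 MHz, 3.1 MHz

fs/2 = 6.7 MHz.
56.7 MHz mod fs = 3.1 MHz.
3.1 MHz ≤ fs/2 = 6.7 MHz, appears at 3.1 MHz.
24.4 MHz mod fs = 11 MHz.
11 MHz > fs/2 = 6.7 MHz, folds to fs − 11 MHz = 2.4 MHz.
41.2 MHz mod fs = 1 MHz.
1 MHz ≤ fs/2 = 6.7 MHz, appears at 1 MHz.
40 MHz mod fs = 13.2 MHz.
13.2 MHz > fs/2 = 6.7 MHz, folds to fs − 13.2 MHz = 0.2 MHz.
16.5 MHz mod fs = 3.1 MHz.
3.1 MHz ≤ fs/2 = 6.7 MHz, appears at 3.1 MHz.
Distinct values: {0.2 MHz, 1 MHz, 2.4 MHz, 3.1 MHz}.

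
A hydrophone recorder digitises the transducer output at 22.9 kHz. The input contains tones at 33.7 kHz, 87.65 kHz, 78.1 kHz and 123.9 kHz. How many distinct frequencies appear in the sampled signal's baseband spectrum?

3

fs/2 = 11.45 kHz.
33.7 kHz mod fs = 10.8 kHz.
10.8 kHz ≤ fs/2 = 11.45 kHz, appears at 10.8 kHz.
87.65 kHz mod fs = 18.95 kHz.
18.95 kHz > fs/2 = 11.45 kHz, folds to fs − 18.95 kHz = 3.95 kHz.
78.1 kHz mod fs = 9.4 kHz.
9.4 kHz ≤ fs/2 = 11.45 kHz, appears at 9.4 kHz.
123.9 kHz mod fs = 9.4 kHz.
9.4 kHz ≤ fs/2 = 11.45 kHz, appears at 9.4 kHz.
Distinct values: {3.95 kHz, 9.4 kHz, 10.8 kHz} → 3.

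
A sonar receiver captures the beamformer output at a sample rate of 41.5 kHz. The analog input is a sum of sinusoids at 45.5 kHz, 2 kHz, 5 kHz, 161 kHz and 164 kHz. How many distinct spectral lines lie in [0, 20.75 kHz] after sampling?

3

fs/2 = 20.75 kHz.
45.5 kHz mod fs = 4 kHz.
4 kHz ≤ fs/2 = 20.75 kHz, appears at 4 kHz.
2 kHz ≤ fs/2 = 20.75 kHz, passes unchanged.
5 kHz ≤ fs/2 = 20.75 kHz, passes unchanged.
161 kHz mod fs = 36.5 kHz.
36.5 kHz > fs/2 = 20.75 kHz, folds to fs − 36.5 kHz = 5 kHz.
164 kHz mod fs = 39.5 kHz.
39.5 kHz > fs/2 = 20.75 kHz, folds to fs − 39.5 kHz = 2 kHz.
Distinct values: {2 kHz, 4 kHz, 5 kHz} → 3.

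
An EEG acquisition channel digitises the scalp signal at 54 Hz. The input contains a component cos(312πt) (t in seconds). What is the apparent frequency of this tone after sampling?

ω = 312π rad/s → f = ω/(2π) = 156 Hz.
156 Hz mod fs = 48 Hz.
48 Hz > fs/2 = 27 Hz, folds to fs − 48 Hz = 6 Hz.

6 Hz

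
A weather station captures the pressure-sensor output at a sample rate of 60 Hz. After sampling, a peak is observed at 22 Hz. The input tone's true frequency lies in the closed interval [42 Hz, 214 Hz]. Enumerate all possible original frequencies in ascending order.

82 Hz, 98 Hz, 142 Hz, 158 Hz, 202 Hz

Frequencies that alias to 22 Hz are k·fs ± 22 Hz for integer k ≥ 0.
k=0: 22 Hz.
k=1: 38 Hz, 82 Hz.
k=2: 98 Hz, 142 Hz.
k=3: 158 Hz, 202 Hz.
k=4: 218 Hz, 262 Hz.
Within [42 Hz, 214 Hz]: 82 Hz, 98 Hz, 142 Hz, 158 Hz, 202 Hz.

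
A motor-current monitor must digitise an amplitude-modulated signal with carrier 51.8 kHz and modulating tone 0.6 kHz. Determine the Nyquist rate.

104.8 kHz

AM sidebands sit at fc ± fm = 51.2 kHz and 52.4 kHz.
Highest-frequency component: 52.4 kHz.
Nyquist rate = 2 × 52.4 kHz = 104.8 kHz.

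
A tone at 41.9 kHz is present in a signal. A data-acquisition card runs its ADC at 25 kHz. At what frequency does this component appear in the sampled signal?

41.9 kHz mod fs = 16.9 kHz.
16.9 kHz > fs/2 = 12.5 kHz, folds to fs − 16.9 kHz = 8.1 kHz.

8.1 kHz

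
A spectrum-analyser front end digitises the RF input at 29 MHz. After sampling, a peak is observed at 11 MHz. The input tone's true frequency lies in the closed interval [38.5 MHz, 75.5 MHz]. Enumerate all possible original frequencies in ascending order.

40 MHz, 47 MHz, 69 MHz

Frequencies that alias to 11 MHz are k·fs ± 11 MHz for integer k ≥ 0.
k=0: 11 MHz.
k=1: 18 MHz, 40 MHz.
k=2: 47 MHz, 69 MHz.
k=3: 76 MHz, 98 MHz.
Within [38.5 MHz, 75.5 MHz]: 40 MHz, 47 MHz, 69 MHz.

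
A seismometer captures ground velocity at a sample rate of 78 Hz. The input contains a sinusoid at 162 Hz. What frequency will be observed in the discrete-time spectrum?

6 Hz

162 Hz mod fs = 6 Hz.
6 Hz ≤ fs/2 = 39 Hz, appears at 6 Hz.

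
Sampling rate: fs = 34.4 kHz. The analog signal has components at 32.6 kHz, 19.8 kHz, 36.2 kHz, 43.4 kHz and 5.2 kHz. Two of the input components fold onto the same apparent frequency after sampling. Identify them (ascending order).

fs/2 = 17.2 kHz.
32.6 kHz > fs/2 = 17.2 kHz, folds to fs − 32.6 kHz = 1.8 kHz.
19.8 kHz > fs/2 = 17.2 kHz, folds to fs − 19.8 kHz = 14.6 kHz.
36.2 kHz mod fs = 1.8 kHz.
1.8 kHz ≤ fs/2 = 17.2 kHz, appears at 1.8 kHz.
43.4 kHz mod fs = 9 kHz.
9 kHz ≤ fs/2 = 17.2 kHz, appears at 9 kHz.
5.2 kHz ≤ fs/2 = 17.2 kHz, passes unchanged.
32.6 kHz and 36.2 kHz both map to 1.8 kHz.

32.6 kHz, 36.2 kHz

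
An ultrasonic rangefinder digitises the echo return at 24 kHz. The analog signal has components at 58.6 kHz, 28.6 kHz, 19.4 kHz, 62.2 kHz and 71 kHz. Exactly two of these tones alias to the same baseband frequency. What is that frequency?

4.6 kHz

fs/2 = 12 kHz.
58.6 kHz mod fs = 10.6 kHz.
10.6 kHz ≤ fs/2 = 12 kHz, appears at 10.6 kHz.
28.6 kHz mod fs = 4.6 kHz.
4.6 kHz ≤ fs/2 = 12 kHz, appears at 4.6 kHz.
19.4 kHz > fs/2 = 12 kHz, folds to fs − 19.4 kHz = 4.6 kHz.
62.2 kHz mod fs = 14.2 kHz.
14.2 kHz > fs/2 = 12 kHz, folds to fs − 14.2 kHz = 9.8 kHz.
71 kHz mod fs = 23 kHz.
23 kHz > fs/2 = 12 kHz, folds to fs − 23 kHz = 1 kHz.
19.4 kHz and 28.6 kHz both map to 4.6 kHz.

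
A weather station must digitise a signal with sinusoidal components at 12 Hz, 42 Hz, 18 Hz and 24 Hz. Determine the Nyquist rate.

84 Hz

Highest-frequency component: 42 Hz.
Nyquist rate = 2 × 42 Hz = 84 Hz.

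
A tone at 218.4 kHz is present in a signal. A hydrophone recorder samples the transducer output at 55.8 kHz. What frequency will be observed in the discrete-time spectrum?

4.8 kHz

218.4 kHz mod fs = 51 kHz.
51 kHz > fs/2 = 27.9 kHz, folds to fs − 51 kHz = 4.8 kHz.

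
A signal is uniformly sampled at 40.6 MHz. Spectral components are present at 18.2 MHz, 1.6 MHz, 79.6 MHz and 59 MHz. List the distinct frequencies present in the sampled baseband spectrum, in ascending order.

1.6 MHz, 18.2 MHz, 18.4 MHz

fs/2 = 20.3 MHz.
18.2 MHz ≤ fs/2 = 20.3 MHz, passes unchanged.
1.6 MHz ≤ fs/2 = 20.3 MHz, passes unchanged.
79.6 MHz mod fs = 39 MHz.
39 MHz > fs/2 = 20.3 MHz, folds to fs − 39 MHz = 1.6 MHz.
59 MHz mod fs = 18.4 MHz.
18.4 MHz ≤ fs/2 = 20.3 MHz, appears at 18.4 MHz.
Distinct values: {1.6 MHz, 18.2 MHz, 18.4 MHz}.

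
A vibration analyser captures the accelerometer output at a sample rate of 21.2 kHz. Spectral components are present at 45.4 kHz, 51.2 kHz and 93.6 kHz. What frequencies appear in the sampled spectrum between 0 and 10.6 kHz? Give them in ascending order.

fs/2 = 10.6 kHz.
45.4 kHz mod fs = 3 kHz.
3 kHz ≤ fs/2 = 10.6 kHz, appears at 3 kHz.
51.2 kHz mod fs = 8.8 kHz.
8.8 kHz ≤ fs/2 = 10.6 kHz, appears at 8.8 kHz.
93.6 kHz mod fs = 8.8 kHz.
8.8 kHz ≤ fs/2 = 10.6 kHz, appears at 8.8 kHz.
Distinct values: {3 kHz, 8.8 kHz}.

3 kHz, 8.8 kHz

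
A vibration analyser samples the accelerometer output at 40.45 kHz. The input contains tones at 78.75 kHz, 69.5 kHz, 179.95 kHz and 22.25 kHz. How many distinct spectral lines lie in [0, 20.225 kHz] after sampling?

4

fs/2 = 20.225 kHz.
78.75 kHz mod fs = 38.3 kHz.
38.3 kHz > fs/2 = 20.225 kHz, folds to fs − 38.3 kHz = 2.15 kHz.
69.5 kHz mod fs = 29.05 kHz.
29.05 kHz > fs/2 = 20.225 kHz, folds to fs − 29.05 kHz = 11.4 kHz.
179.95 kHz mod fs = 18.15 kHz.
18.15 kHz ≤ fs/2 = 20.225 kHz, appears at 18.15 kHz.
22.25 kHz > fs/2 = 20.225 kHz, folds to fs − 22.25 kHz = 18.2 kHz.
Distinct values: {2.15 kHz, 11.4 kHz, 18.15 kHz, 18.2 kHz} → 4.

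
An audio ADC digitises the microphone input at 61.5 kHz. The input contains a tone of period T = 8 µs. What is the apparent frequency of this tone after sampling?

2 kHz

T = 8 µs → f = 1/T = 125 kHz.
125 kHz mod fs = 2 kHz.
2 kHz ≤ fs/2 = 30.75 kHz, appears at 2 kHz.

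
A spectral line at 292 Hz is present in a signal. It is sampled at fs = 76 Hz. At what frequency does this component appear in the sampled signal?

292 Hz mod fs = 64 Hz.
64 Hz > fs/2 = 38 Hz, folds to fs − 64 Hz = 12 Hz.

12 Hz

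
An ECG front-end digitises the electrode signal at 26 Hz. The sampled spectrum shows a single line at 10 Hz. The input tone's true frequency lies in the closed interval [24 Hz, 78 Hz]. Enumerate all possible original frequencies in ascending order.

Frequencies that alias to 10 Hz are k·fs ± 10 Hz for integer k ≥ 0.
k=0: 10 Hz.
k=1: 16 Hz, 36 Hz.
k=2: 42 Hz, 62 Hz.
k=3: 68 Hz, 88 Hz.
k=4: 94 Hz, 114 Hz.
Within [24 Hz, 78 Hz]: 36 Hz, 42 Hz, 62 Hz, 68 Hz.

36 Hz, 42 Hz, 62 Hz, 68 Hz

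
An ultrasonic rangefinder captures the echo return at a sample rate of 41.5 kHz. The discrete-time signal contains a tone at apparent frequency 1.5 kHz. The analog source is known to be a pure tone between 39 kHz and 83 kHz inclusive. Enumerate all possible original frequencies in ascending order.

40 kHz, 43 kHz, 81.5 kHz

Frequencies that alias to 1.5 kHz are k·fs ± 1.5 kHz for integer k ≥ 0.
k=0: 1.5 kHz.
k=1: 40 kHz, 43 kHz.
k=2: 81.5 kHz, 84.5 kHz.
k=3: 123 kHz, 126 kHz.
Within [39 kHz, 83 kHz]: 40 kHz, 43 kHz, 81.5 kHz.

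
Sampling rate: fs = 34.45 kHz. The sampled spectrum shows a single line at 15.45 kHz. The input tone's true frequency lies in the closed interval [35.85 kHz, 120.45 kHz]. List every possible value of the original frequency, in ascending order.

49.9 kHz, 53.45 kHz, 84.35 kHz, 87.9 kHz, 118.8 kHz

Frequencies that alias to 15.45 kHz are k·fs ± 15.45 kHz for integer k ≥ 0.
k=0: 15.45 kHz.
k=1: 19 kHz, 49.9 kHz.
k=2: 53.45 kHz, 84.35 kHz.
k=3: 87.9 kHz, 118.8 kHz.
k=4: 122.35 kHz, 153.25 kHz.
Within [35.85 kHz, 120.45 kHz]: 49.9 kHz, 53.45 kHz, 84.35 kHz, 87.9 kHz, 118.8 kHz.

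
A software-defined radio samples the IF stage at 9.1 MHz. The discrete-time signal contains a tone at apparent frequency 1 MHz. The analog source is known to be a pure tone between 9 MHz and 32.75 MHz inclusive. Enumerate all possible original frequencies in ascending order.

10.1 MHz, 17.2 MHz, 19.2 MHz, 26.3 MHz, 28.3 MHz

Frequencies that alias to 1 MHz are k·fs ± 1 MHz for integer k ≥ 0.
k=0: 1 MHz.
k=1: 8.1 MHz, 10.1 MHz.
k=2: 17.2 MHz, 19.2 MHz.
k=3: 26.3 MHz, 28.3 MHz.
k=4: 35.4 MHz, 37.4 MHz.
Within [9 MHz, 32.75 MHz]: 10.1 MHz, 17.2 MHz, 19.2 MHz, 26.3 MHz, 28.3 MHz.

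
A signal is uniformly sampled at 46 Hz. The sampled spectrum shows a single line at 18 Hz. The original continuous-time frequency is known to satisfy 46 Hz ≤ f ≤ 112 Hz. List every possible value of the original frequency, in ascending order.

Frequencies that alias to 18 Hz are k·fs ± 18 Hz for integer k ≥ 0.
k=0: 18 Hz.
k=1: 28 Hz, 64 Hz.
k=2: 74 Hz, 110 Hz.
k=3: 120 Hz, 156 Hz.
Within [46 Hz, 112 Hz]: 64 Hz, 74 Hz, 110 Hz.

64 Hz, 74 Hz, 110 Hz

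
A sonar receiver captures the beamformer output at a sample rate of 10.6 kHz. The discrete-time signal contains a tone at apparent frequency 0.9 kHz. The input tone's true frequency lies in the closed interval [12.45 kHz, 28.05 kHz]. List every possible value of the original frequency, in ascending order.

20.3 kHz, 22.1 kHz

Frequencies that alias to 0.9 kHz are k·fs ± 0.9 kHz for integer k ≥ 0.
k=0: 0.9 kHz.
k=1: 9.7 kHz, 11.5 kHz.
k=2: 20.3 kHz, 22.1 kHz.
k=3: 30.9 kHz, 32.7 kHz.
Within [12.45 kHz, 28.05 kHz]: 20.3 kHz, 22.1 kHz.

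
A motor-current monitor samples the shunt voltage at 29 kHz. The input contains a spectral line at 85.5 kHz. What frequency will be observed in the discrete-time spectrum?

85.5 kHz mod fs = 27.5 kHz.
27.5 kHz > fs/2 = 14.5 kHz, folds to fs − 27.5 kHz = 1.5 kHz.

1.5 kHz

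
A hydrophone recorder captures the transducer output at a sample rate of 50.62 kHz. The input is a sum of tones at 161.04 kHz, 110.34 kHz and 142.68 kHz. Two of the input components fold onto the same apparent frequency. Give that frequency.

9.18 kHz

fs/2 = 25.31 kHz.
161.04 kHz mod fs = 9.18 kHz.
9.18 kHz ≤ fs/2 = 25.31 kHz, appears at 9.18 kHz.
110.34 kHz mod fs = 9.1 kHz.
9.1 kHz ≤ fs/2 = 25.31 kHz, appears at 9.1 kHz.
142.68 kHz mod fs = 41.44 kHz.
41.44 kHz > fs/2 = 25.31 kHz, folds to fs − 41.44 kHz = 9.18 kHz.
142.68 kHz and 161.04 kHz both map to 9.18 kHz.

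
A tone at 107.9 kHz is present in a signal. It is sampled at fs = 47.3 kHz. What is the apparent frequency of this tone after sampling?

107.9 kHz mod fs = 13.3 kHz.
13.3 kHz ≤ fs/2 = 23.65 kHz, appears at 13.3 kHz.

13.3 kHz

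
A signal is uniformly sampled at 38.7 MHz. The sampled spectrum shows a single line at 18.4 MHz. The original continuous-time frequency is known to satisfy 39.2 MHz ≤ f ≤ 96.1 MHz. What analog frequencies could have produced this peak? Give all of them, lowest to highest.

Frequencies that alias to 18.4 MHz are k·fs ± 18.4 MHz for integer k ≥ 0.
k=0: 18.4 MHz.
k=1: 20.3 MHz, 57.1 MHz.
k=2: 59 MHz, 95.8 MHz.
k=3: 97.7 MHz, 134.5 MHz.
Within [39.2 MHz, 96.1 MHz]: 57.1 MHz, 59 MHz, 95.8 MHz.

57.1 MHz, 59 MHz, 95.8 MHz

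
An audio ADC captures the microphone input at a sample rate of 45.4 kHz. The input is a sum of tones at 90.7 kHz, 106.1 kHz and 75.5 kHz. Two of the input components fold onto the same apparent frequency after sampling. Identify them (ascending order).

fs/2 = 22.7 kHz.
90.7 kHz mod fs = 45.3 kHz.
45.3 kHz > fs/2 = 22.7 kHz, folds to fs − 45.3 kHz = 0.1 kHz.
106.1 kHz mod fs = 15.3 kHz.
15.3 kHz ≤ fs/2 = 22.7 kHz, appears at 15.3 kHz.
75.5 kHz mod fs = 30.1 kHz.
30.1 kHz > fs/2 = 22.7 kHz, folds to fs − 30.1 kHz = 15.3 kHz.
75.5 kHz and 106.1 kHz both map to 15.3 kHz.

75.5 kHz, 106.1 kHz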